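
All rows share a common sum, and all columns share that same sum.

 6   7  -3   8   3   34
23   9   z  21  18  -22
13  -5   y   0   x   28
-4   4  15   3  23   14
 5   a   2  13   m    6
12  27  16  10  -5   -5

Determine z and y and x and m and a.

z = 6, y = 19, x = 0, m = 16, a = 13

Rows 1 and 4 both sum to 55, so that's the common total.
The known cells in row 2 total 49, leaving 55 − 49 = 6 for the blank.
The known cells in column 3 total 36, leaving 55 − 36 = 19 for the blank.
The known cells in row 3 total 55, leaving 55 − 55 = 0 for the blank.
The known cells in column 5 total 39, leaving 55 − 39 = 16 for the blank.
The known cells in row 5 total 42, leaving 55 − 42 = 13 for the blank.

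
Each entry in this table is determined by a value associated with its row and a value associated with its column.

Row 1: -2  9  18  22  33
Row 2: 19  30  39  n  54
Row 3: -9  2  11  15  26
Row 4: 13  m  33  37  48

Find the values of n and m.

n = 43, m = 24

The difference between any two rows is the same in every column — this is an addition table with the headers hidden.
Row 2 minus row 1 is 19 − (-2) = 21, so its entry in column 4 is 22 + 21 = 43.
Row 4 minus row 1 is 13 − (-2) = 15, so its entry in column 2 is 9 + 15 = 24.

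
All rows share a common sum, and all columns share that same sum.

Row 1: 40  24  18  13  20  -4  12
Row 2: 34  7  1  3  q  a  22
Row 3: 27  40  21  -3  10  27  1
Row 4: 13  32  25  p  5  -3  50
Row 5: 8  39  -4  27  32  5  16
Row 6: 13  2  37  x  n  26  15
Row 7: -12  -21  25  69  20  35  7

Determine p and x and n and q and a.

Rows 1 and 3 both sum to 123, so that's the common total.
The known cells in column 6 total 86, leaving 123 − 86 = 37 for the blank.
The known cells in row 2 total 104, leaving 123 − 104 = 19 for the blank.
The known cells in column 5 total 106, leaving 123 − 106 = 17 for the blank.
The known cells in row 4 total 122, leaving 123 − 122 = 1 for the blank.
The known cells in row 6 total 110, leaving 123 − 110 = 13 for the blank.

p = 1, x = 13, n = 17, q = 19, a = 37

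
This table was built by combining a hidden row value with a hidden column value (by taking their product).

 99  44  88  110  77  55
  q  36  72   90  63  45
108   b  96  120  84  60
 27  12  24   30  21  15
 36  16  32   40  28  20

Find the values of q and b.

Each row is a constant multiple of every other row — this is a multiplication table with the headers hidden.
Row 2 is 90/110 = 9/11 times row 1, so its entry in column 1 is 99 × 9/11 = 81.
Row 3 is 120/110 = 12/11 times row 1, so its entry in column 2 is 44 × 12/11 = 48.

q = 81, b = 48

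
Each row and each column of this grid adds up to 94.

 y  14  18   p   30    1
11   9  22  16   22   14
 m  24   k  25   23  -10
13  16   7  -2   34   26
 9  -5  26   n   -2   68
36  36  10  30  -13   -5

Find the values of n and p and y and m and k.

n = -2, p = 27, y = 4, m = 21, k = 11

Row 5: 9 − 5 + 26 − 2 + 68 = 96, so its missing entry is 94 − 96 = -2.
Column 4: 16 + 25 − 2 − 2 + 30 = 67, so its missing entry is 94 − 67 = 27.
Row 1: 14 + 18 + 27 + 30 + 1 = 90, so its missing entry is 94 − 90 = 4.
Column 1: 4 + 11 + 13 + 9 + 36 = 73, so its missing entry is 94 − 73 = 21.
Row 3: 21 + 24 + 25 + 23 − 10 = 83, so its missing entry is 94 − 83 = 11.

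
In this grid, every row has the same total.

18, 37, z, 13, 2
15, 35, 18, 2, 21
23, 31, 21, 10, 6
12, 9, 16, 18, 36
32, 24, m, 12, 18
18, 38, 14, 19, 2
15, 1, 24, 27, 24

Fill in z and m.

The complete rows each total 91.
Row 1 is missing 91 − 70 = 21 (since 18 + 37 + 13 + 2 = 70).
Row 5 is missing 91 − 86 = 5 (since 32 + 24 + 12 + 18 = 86).

z = 21, m = 5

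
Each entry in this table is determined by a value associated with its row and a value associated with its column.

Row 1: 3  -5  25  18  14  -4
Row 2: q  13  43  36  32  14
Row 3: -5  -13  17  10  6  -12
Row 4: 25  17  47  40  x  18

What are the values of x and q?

The difference between any two rows is the same in every column — this is an addition table with the headers hidden.
Row 4 minus row 1 is 47 − 25 = 22, so its entry in column 5 is 14 + 22 = 36.
Row 2 minus row 1 is 43 − 25 = 18, so its entry in column 1 is 3 + 18 = 21.

x = 36, q = 21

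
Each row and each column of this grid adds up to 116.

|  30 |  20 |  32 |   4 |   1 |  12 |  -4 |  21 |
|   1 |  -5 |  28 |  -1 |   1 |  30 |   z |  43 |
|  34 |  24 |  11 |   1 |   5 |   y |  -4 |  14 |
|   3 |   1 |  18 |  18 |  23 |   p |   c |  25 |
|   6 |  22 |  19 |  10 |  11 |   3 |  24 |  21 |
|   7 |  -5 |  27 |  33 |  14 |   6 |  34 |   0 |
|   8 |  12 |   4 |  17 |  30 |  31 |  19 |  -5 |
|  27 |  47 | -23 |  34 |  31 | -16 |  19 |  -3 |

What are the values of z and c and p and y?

Row 2 has 1 − 5 + 28 − 1 + 1 + 30 + 43 = 97; the blank must be 116 − 97 = 19.
Row 3 has 34 + 24 + 11 + 1 + 5 − 4 + 14 = 85; the blank must be 116 − 85 = 31.
Column 6 has 12 + 30 + 31 + 3 + 6 + 31 − 16 = 97; the blank must be 116 − 97 = 19.
Row 4 has 3 + 1 + 18 + 18 + 23 + 19 + 25 = 107; the blank must be 116 − 107 = 9.

z = 19, c = 9, p = 19, y = 31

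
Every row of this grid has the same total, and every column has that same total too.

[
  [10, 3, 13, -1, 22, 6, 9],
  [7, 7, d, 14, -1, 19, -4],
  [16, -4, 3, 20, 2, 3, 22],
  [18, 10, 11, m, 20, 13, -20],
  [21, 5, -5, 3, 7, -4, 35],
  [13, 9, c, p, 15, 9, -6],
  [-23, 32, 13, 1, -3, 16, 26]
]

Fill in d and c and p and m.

d = 20, c = 7, p = 15, m = 10

Rows 1 and 3 both sum to 62, so that's the common total.
Row 2: 7 + 7 + 14 − 1 + 19 − 4 = 42, so its missing entry is 62 − 42 = 20.
Row 4: 18 + 10 + 11 + 20 + 13 − 20 = 52, so its missing entry is 62 − 52 = 10.
Column 4: -1 + 14 + 20 + 10 + 3 + 1 = 47, so its missing entry is 62 − 47 = 15.
Row 6: 13 + 9 + 15 + 15 + 9 − 6 = 55, so its missing entry is 62 − 55 = 7.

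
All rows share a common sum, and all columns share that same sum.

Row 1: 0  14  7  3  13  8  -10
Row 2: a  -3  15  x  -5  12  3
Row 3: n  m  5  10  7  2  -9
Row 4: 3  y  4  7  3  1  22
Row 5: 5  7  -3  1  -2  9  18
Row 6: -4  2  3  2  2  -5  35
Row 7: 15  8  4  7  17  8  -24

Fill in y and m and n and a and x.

Rows 1 and 5 both sum to 35, so that's the common total.
Row 4 has 3 + 4 + 7 + 3 + 1 + 22 = 40; the blank must be 35 − 40 = -5.
Column 2 has 14 − 3 − 5 + 7 + 2 + 8 = 23; the blank must be 35 − 23 = 12.
Row 3 has 12 + 5 + 10 + 7 + 2 − 9 = 27; the blank must be 35 − 27 = 8.
Column 1 has 0 + 8 + 3 + 5 − 4 + 15 = 27; the blank must be 35 − 27 = 8.
Row 2 has 8 − 3 + 15 − 5 + 12 + 3 = 30; the blank must be 35 − 30 = 5.

y = -5, m = 12, n = 8, a = 8, x = 5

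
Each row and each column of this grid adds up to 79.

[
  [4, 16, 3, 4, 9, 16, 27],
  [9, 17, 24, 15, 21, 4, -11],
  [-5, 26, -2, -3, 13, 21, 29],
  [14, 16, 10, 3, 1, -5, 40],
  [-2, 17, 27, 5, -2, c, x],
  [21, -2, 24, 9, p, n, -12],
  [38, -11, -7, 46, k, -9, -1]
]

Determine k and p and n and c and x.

Column 7 has 27 − 11 + 29 + 40 − 12 − 1 = 72; the blank must be 79 − 72 = 7.
Row 7 has 38 − 11 − 7 + 46 − 9 − 1 = 56; the blank must be 79 − 56 = 23.
Column 5 has 9 + 21 + 13 + 1 − 2 + 23 = 65; the blank must be 79 − 65 = 14.
Row 6 has 21 − 2 + 24 + 9 + 14 − 12 = 54; the blank must be 79 − 54 = 25.
Row 5 has -2 + 17 + 27 + 5 − 2 + 7 = 52; the blank must be 79 − 52 = 27.

k = 23, p = 14, n = 25, c = 27, x = 7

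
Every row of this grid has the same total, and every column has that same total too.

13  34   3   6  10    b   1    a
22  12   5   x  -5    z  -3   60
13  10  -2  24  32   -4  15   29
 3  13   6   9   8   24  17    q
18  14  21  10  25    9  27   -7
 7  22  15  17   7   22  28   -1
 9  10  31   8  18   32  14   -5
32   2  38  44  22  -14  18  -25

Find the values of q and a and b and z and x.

q = 37, a = 29, b = 21, z = 27, x = -1

Rows 3 and 5 both sum to 117, so that's the common total.
The known cells in row 4 total 80, leaving 117 − 80 = 37 for the blank.
The known cells in column 8 total 88, leaving 117 − 88 = 29 for the blank.
The known cells in row 1 total 96, leaving 117 − 96 = 21 for the blank.
The known cells in column 6 total 90, leaving 117 − 90 = 27 for the blank.
The known cells in row 2 total 118, leaving 117 − 118 = -1 for the blank.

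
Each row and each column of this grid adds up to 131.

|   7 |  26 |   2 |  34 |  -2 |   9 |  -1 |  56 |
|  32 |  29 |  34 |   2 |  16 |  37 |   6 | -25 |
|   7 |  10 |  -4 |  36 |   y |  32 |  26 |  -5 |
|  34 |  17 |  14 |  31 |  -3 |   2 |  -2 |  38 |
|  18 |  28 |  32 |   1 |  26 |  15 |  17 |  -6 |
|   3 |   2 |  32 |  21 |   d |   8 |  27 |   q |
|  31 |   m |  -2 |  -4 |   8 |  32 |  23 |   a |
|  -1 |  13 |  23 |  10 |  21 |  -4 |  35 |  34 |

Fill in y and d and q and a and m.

y = 29, d = 36, q = 2, a = 37, m = 6

The known cells in row 3 total 102, leaving 131 − 102 = 29 for the blank.
The known cells in column 2 total 125, leaving 131 − 125 = 6 for the blank.
The known cells in column 5 total 95, leaving 131 − 95 = 36 for the blank.
The known cells in row 6 total 129, leaving 131 − 129 = 2 for the blank.
The known cells in row 7 total 94, leaving 131 − 94 = 37 for the blank.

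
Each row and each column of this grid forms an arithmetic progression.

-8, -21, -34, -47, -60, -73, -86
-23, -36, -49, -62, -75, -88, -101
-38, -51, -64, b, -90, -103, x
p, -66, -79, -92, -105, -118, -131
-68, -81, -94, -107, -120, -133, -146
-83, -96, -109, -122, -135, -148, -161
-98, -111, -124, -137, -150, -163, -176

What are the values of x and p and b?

x = -116, p = -53, b = -77

Along each row the entries change by -13 per step; down each column they change by -15.
Row 3: from -38 at column 1, stepping by -13 to column 7 gives -116.
Row 4: from -66 at column 2, stepping by -13 to column 1 gives -53.
Row 3: from -38 at column 1, stepping by -13 to column 4 gives -77.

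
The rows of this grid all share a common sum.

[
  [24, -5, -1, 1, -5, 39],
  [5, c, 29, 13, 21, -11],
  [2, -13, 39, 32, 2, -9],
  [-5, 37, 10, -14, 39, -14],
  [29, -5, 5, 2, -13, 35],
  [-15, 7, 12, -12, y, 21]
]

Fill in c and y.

c = -4, y = 40

Row 3 sums to 53 and so does row 4; that's the common total.
In row 2 the known cells total 57, leaving 53 − 57 = -4.
In row 6 the known cells total 13, leaving 53 − 13 = 40.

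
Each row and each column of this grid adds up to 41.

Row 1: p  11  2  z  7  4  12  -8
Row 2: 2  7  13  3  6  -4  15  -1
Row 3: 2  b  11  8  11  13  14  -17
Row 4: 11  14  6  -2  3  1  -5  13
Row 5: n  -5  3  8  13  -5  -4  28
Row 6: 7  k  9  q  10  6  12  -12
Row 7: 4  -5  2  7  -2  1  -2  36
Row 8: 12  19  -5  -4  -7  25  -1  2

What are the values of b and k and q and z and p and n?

b = -1, k = 1, q = 8, z = 13, p = 0, n = 3

Row 5 has -5 + 3 + 8 + 13 − 5 − 4 + 28 = 38; the blank must be 41 − 38 = 3.
Row 3 has 2 + 11 + 8 + 11 + 13 + 14 − 17 = 42; the blank must be 41 − 42 = -1.
Column 1 has 2 + 2 + 11 + 3 + 7 + 4 + 12 = 41; the blank must be 41 − 41 = 0.
Row 1 has 0 + 11 + 2 + 7 + 4 + 12 − 8 = 28; the blank must be 41 − 28 = 13.
Column 2 has 11 + 7 − 1 + 14 − 5 − 5 + 19 = 40; the blank must be 41 − 40 = 1.
Row 6 has 7 + 1 + 9 + 10 + 6 + 12 − 12 = 33; the blank must be 41 − 33 = 8.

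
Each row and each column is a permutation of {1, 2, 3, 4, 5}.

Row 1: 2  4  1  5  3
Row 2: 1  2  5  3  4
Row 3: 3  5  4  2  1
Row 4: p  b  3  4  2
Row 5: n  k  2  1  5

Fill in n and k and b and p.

n = 4, k = 3, b = 1, p = 5

For row 4, column 2: row 4 is missing {1, 5} and column 2 is missing {1, 3}; that leaves 1.
For row 5, column 2: column 2 already has {1, 2, 4, 5}; that leaves 3.
At (row 5, col 1): row 5 already has {1, 2, 3, 5}, so the value is 4.
For row 4, column 1: row 4 already has {1, 2, 3, 4}; that leaves 5.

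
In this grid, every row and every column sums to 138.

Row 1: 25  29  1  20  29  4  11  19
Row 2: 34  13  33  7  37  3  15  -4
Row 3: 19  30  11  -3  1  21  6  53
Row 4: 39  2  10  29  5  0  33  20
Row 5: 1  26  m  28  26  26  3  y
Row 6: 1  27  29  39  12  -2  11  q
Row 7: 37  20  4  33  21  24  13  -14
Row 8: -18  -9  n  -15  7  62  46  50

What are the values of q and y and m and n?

q = 21, y = -7, m = 35, n = 15

Row 8 has -18 − 9 − 15 + 7 + 62 + 46 + 50 = 123; the blank must be 138 − 123 = 15.
Column 3 has 1 + 33 + 11 + 10 + 29 + 4 + 15 = 103; the blank must be 138 − 103 = 35.
Row 5 has 1 + 26 + 35 + 28 + 26 + 26 + 3 = 145; the blank must be 138 − 145 = -7.
Row 6 has 1 + 27 + 29 + 39 + 12 − 2 + 11 = 117; the blank must be 138 − 117 = 21.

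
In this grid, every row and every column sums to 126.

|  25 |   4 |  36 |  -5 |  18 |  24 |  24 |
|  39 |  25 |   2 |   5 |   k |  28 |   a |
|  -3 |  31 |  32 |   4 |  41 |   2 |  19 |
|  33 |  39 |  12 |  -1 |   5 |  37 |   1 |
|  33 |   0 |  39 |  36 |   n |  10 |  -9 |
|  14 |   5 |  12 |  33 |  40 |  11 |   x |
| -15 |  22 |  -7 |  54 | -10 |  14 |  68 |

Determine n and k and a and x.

n = 17, k = 15, a = 12, x = 11

The known cells in row 5 total 109, leaving 126 − 109 = 17 for the blank.
The known cells in row 6 total 115, leaving 126 − 115 = 11 for the blank.
The known cells in column 7 total 114, leaving 126 − 114 = 12 for the blank.
The known cells in row 2 total 111, leaving 126 − 111 = 15 for the blank.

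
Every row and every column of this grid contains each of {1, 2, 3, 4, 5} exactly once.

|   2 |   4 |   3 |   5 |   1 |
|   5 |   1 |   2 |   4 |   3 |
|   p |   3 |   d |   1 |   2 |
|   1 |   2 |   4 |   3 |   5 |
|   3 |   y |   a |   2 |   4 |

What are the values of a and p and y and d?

a = 1, p = 4, y = 5, d = 5

At (row 3, col 1): column 1 already has {1, 2, 3, 5}, so the value is 4.
For row 5, column 2: column 2 already has {1, 2, 3, 4}; that leaves 5.
At (row 5, col 3): row 5 already has {2, 3, 4, 5}, so the value is 1.
Cell (3,3): row 3 already has {1, 2, 3, 4} → 5.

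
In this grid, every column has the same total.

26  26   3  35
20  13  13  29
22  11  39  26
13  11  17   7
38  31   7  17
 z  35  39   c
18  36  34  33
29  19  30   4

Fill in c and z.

Columns 2 and 3 both add up to 182, so every column sums to 182.
Column 4: 35 + 29 + 26 + 7 + 17 + 33 + 4 = 151, so the missing entry is 182 − 151 = 31.
Column 1: 26 + 20 + 22 + 13 + 38 + 18 + 29 = 166, so the missing entry is 182 − 166 = 16.

c = 31, z = 16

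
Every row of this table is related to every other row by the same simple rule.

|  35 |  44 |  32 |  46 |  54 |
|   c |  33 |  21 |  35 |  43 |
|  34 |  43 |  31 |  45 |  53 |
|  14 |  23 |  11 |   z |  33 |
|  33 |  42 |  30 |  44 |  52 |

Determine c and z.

The difference between any two rows is the same in every column — this is an addition table with the headers hidden.
Row 2 minus row 1 is 21 − 32 = -11, so its entry in column 1 is 35 + (-11) = 24.
Row 4 minus row 1 is 11 − 32 = -21, so its entry in column 4 is 46 + (-21) = 25.

c = 24, z = 25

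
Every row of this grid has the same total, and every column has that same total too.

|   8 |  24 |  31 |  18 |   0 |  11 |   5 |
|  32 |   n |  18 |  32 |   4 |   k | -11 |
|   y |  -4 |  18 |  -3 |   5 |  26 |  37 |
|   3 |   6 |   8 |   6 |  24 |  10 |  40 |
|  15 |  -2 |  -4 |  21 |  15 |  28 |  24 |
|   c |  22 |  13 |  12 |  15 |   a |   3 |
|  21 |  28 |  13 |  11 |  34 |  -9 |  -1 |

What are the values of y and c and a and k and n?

Rows 1 and 4 both sum to 97, so that's the common total.
The known cells in column 2 total 74, leaving 97 − 74 = 23 for the blank.
The known cells in row 2 total 98, leaving 97 − 98 = -1 for the blank.
The known cells in column 6 total 65, leaving 97 − 65 = 32 for the blank.
The known cells in row 3 total 79, leaving 97 − 79 = 18 for the blank.
The known cells in row 6 total 97, leaving 97 − 97 = 0 for the blank.

y = 18, c = 0, a = 32, k = -1, n = 23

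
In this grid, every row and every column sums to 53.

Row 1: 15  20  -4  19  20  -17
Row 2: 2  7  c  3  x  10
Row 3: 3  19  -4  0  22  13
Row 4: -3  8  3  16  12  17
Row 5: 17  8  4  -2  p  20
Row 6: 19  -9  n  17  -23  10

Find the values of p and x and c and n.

p = 6, x = 16, c = 15, n = 39

Row 5: 17 + 8 + 4 − 2 + 20 = 47, so its missing entry is 53 − 47 = 6.
Column 5: 20 + 22 + 12 + 6 − 23 = 37, so its missing entry is 53 − 37 = 16.
Row 2: 2 + 7 + 3 + 16 + 10 = 38, so its missing entry is 53 − 38 = 15.
Row 6: 19 − 9 + 17 − 23 + 10 = 14, so its missing entry is 53 − 14 = 39.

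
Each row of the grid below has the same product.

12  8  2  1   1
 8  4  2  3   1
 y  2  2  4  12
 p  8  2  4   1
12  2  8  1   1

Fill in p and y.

p = 3, y = 1

Rows 1 and 2 each multiply to 192, so every row has product 192.
Row 4: 8×2×4×1 = 64, so the missing entry is 192 ÷ 64 = 3.
Row 3: 2×2×4×12 = 192, so the missing entry is 192 ÷ 192 = 1.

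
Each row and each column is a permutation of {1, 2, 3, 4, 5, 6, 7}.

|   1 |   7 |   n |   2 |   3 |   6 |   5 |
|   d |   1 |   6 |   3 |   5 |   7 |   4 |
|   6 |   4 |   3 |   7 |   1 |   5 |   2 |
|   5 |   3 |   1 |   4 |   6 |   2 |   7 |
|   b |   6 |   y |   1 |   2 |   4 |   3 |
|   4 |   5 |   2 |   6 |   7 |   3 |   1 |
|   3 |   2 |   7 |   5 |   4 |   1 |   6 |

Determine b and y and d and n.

b = 7, y = 5, d = 2, n = 4

For row 2, column 1: row 2 already has {1, 3, 4, 5, 6, 7}; that leaves 2.
Cell (1,3): row 1 already has {1, 2, 3, 5, 6, 7} → 4.
For row 5, column 1: column 1 already has {1, 2, 3, 4, 5, 6}; that leaves 7.
Cell (5,3): row 5 already has {1, 2, 3, 4, 6, 7} → 5.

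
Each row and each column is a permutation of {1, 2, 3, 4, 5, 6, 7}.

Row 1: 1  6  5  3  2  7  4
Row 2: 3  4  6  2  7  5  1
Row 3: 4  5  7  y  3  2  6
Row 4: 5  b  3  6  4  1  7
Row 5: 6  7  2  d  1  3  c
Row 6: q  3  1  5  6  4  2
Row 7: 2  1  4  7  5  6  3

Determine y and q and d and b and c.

For row 4, column 2: row 4 already has {1, 3, 4, 5, 6, 7}; that leaves 2.
At (row 5, col 7): column 7 already has {1, 2, 3, 4, 6, 7}, so the value is 5.
At (row 5, col 4): row 5 already has {1, 2, 3, 5, 6, 7}, so the value is 4.
At (row 3, col 4): row 3 already has {2, 3, 4, 5, 6, 7}, so the value is 1.
Cell (6,1): row 6 already has {1, 2, 3, 4, 5, 6} → 7.

y = 1, q = 7, d = 4, b = 2, c = 5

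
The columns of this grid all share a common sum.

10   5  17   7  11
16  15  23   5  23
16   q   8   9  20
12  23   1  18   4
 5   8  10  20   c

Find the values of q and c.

q = 8, c = 1

The complete columns each total 59.
Column 2 is missing 59 − 51 = 8 (since 5 + 15 + 23 + 8 = 51).
Column 5 is missing 59 − 58 = 1 (since 11 + 23 + 20 + 4 = 58).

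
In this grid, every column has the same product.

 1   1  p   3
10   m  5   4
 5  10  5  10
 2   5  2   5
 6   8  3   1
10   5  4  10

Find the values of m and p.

Columns 1 and 4 each multiply to 6000, so every column has product 6000.
Column 2: 1×10×5×8×5 = 2000, so the missing entry is 6000 ÷ 2000 = 3.
Column 3: 5×5×2×3×4 = 600, so the missing entry is 6000 ÷ 600 = 10.

m = 3, p = 10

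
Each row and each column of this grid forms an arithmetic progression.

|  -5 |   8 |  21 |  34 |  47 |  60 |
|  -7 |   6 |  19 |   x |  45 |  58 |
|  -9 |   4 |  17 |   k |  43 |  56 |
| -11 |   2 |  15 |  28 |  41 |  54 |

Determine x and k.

Along each row the entries change by 13 per step; down each column they change by -2.
Row 2: from -7 at column 1, stepping by 13 to column 4 gives 32.
Row 3: from -9 at column 1, stepping by 13 to column 4 gives 30.

x = 32, k = 30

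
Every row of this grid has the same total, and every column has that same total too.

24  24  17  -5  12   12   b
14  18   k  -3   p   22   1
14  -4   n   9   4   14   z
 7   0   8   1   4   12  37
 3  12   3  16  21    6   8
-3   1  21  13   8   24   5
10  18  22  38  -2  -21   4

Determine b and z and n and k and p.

Rows 4 and 5 both sum to 69, so that's the common total.
Column 5 has 12 + 4 + 4 + 21 + 8 − 2 = 47; the blank must be 69 − 47 = 22.
Row 2 has 14 + 18 − 3 + 22 + 22 + 1 = 74; the blank must be 69 − 74 = -5.
Row 1 has 24 + 24 + 17 − 5 + 12 + 12 = 84; the blank must be 69 − 84 = -15.
Column 7 has -15 + 1 + 37 + 8 + 5 + 4 = 40; the blank must be 69 − 40 = 29.
Row 3 has 14 − 4 + 9 + 4 + 14 + 29 = 66; the blank must be 69 − 66 = 3.

b = -15, z = 29, n = 3, k = -5, p = 22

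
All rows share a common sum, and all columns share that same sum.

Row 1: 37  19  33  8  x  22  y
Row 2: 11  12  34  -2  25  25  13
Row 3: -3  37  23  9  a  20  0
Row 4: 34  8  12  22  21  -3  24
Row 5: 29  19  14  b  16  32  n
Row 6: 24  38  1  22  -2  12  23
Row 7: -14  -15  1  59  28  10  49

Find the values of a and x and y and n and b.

Rows 2 and 4 both sum to 118, so that's the common total.
Row 3: -3 + 37 + 23 + 9 + 20 + 0 = 86, so its missing entry is 118 − 86 = 32.
Column 5: 25 + 32 + 21 + 16 − 2 + 28 = 120, so its missing entry is 118 − 120 = -2.
Column 4: 8 − 2 + 9 + 22 + 22 + 59 = 118, so its missing entry is 118 − 118 = 0.
Row 5: 29 + 19 + 14 + 0 + 16 + 32 = 110, so its missing entry is 118 − 110 = 8.
Row 1: 37 + 19 + 33 + 8 − 2 + 22 = 117, so its missing entry is 118 − 117 = 1.

a = 32, x = -2, y = 1, n = 8, b = 0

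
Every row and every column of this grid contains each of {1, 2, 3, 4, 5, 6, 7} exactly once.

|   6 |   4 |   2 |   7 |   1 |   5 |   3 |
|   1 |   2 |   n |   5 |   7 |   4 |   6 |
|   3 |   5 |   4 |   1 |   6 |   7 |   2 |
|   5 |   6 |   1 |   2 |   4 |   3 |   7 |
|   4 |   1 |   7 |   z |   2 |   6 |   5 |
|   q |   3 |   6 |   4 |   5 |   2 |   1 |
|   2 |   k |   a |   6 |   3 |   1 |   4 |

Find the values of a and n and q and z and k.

a = 5, n = 3, q = 7, z = 3, k = 7

For row 2, column 3: row 2 already has {1, 2, 4, 5, 6, 7}; that leaves 3.
At (row 7, col 3): column 3 already has {1, 2, 3, 4, 6, 7}, so the value is 5.
Cell (5,4): row 5 already has {1, 2, 4, 5, 6, 7} → 3.
For row 7, column 2: row 7 already has {1, 2, 3, 4, 5, 6}; that leaves 7.
At (row 6, col 1): row 6 already has {1, 2, 3, 4, 5, 6}, so the value is 7.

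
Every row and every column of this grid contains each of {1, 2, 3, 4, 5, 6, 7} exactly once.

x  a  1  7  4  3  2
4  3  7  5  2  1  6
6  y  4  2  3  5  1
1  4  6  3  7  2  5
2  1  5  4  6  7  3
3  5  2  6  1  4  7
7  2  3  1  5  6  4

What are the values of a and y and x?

At (row 3, col 2): row 3 already has {1, 2, 3, 4, 5, 6}, so the value is 7.
At (row 1, col 2): column 2 already has {1, 2, 3, 4, 5, 7}, so the value is 6.
Cell (1,1): row 1 already has {1, 2, 3, 4, 6, 7} → 5.

a = 6, y = 7, x = 5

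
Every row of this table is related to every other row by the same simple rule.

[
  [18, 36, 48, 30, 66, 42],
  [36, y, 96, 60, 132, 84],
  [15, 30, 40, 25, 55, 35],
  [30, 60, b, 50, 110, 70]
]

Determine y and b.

y = 72, b = 80

Each row is a constant multiple of every other row — this is a multiplication table with the headers hidden.
Row 2 is 84/42 = 2/1 times row 1, so its entry in column 2 is 36 × 2/1 = 72.
Row 4 is 70/42 = 5/3 times row 1, so its entry in column 3 is 48 × 5/3 = 80.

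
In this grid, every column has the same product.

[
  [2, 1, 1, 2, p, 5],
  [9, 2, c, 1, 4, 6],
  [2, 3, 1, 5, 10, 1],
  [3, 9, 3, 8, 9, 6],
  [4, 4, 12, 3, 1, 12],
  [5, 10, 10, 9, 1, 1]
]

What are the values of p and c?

p = 6, c = 6

Columns 1 and 6 each multiply to 2160, so every column has product 2160.
Column 5: 4×10×9×1×1 = 360, so the missing entry is 2160 ÷ 360 = 6.
Column 3: 1×1×3×12×10 = 360, so the missing entry is 2160 ÷ 360 = 6.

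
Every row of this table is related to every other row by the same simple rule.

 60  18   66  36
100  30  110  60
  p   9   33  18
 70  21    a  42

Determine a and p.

Each row is a constant multiple of every other row — this is a multiplication table with the headers hidden.
Row 4 is 21/18 = 7/6 times row 1, so its entry in column 3 is 66 × 7/6 = 77.
Row 3 is 9/18 = 1/2 times row 1, so its entry in column 1 is 60 × 1/2 = 30.

a = 77, p = 30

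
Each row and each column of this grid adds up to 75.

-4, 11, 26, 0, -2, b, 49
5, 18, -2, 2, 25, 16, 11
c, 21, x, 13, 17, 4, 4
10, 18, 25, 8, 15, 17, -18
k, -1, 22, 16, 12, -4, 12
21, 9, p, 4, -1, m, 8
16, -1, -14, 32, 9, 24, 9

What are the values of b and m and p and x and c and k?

The known cells in row 5 total 57, leaving 75 − 57 = 18 for the blank.
The known cells in column 1 total 66, leaving 75 − 66 = 9 for the blank.
The known cells in row 1 total 80, leaving 75 − 80 = -5 for the blank.
The known cells in column 6 total 52, leaving 75 − 52 = 23 for the blank.
The known cells in row 3 total 68, leaving 75 − 68 = 7 for the blank.
The known cells in row 6 total 64, leaving 75 − 64 = 11 for the blank.

b = -5, m = 23, p = 11, x = 7, c = 9, k = 18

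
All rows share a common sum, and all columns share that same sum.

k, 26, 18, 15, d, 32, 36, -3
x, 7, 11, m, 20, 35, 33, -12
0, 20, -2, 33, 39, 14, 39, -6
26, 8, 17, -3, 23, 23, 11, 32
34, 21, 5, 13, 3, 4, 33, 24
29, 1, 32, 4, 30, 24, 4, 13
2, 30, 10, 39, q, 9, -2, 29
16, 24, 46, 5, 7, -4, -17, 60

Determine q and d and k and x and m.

q = 20, d = -5, k = 18, x = 12, m = 31

Rows 3 and 4 both sum to 137, so that's the common total.
The known cells in row 7 total 117, leaving 137 − 117 = 20 for the blank.
The known cells in column 5 total 142, leaving 137 − 142 = -5 for the blank.
The known cells in row 1 total 119, leaving 137 − 119 = 18 for the blank.
The known cells in column 1 total 125, leaving 137 − 125 = 12 for the blank.
The known cells in row 2 total 106, leaving 137 − 106 = 31 for the blank.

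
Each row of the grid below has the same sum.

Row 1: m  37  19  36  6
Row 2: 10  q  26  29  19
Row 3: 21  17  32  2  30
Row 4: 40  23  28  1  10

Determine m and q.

m = 4, q = 18

Rows 3 and 4 both add up to 102, so every row sums to 102.
Row 1: 37 + 19 + 36 + 6 = 98, so the missing entry is 102 − 98 = 4.
Row 2: 10 + 26 + 29 + 19 = 84, so the missing entry is 102 − 84 = 18.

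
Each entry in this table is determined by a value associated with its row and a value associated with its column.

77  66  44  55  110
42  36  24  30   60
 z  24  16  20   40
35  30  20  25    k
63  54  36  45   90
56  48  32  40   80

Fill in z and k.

z = 28, k = 50

Each row is a constant multiple of every other row — this is a multiplication table with the headers hidden.
Row 3 is 16/44 = 4/11 times row 1, so its entry in column 1 is 77 × 4/11 = 28.
Row 4 is 20/44 = 5/11 times row 1, so its entry in column 5 is 110 × 5/11 = 50.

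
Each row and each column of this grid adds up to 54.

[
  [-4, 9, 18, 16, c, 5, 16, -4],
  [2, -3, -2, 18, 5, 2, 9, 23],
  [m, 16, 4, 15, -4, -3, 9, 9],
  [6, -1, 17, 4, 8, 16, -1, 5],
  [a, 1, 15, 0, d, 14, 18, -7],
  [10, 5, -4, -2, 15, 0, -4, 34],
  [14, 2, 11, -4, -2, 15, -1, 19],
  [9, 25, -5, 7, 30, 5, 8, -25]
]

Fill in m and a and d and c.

Row 3: 16 + 4 + 15 − 4 − 3 + 9 + 9 = 46, so its missing entry is 54 − 46 = 8.
Column 1: -4 + 2 + 8 + 6 + 10 + 14 + 9 = 45, so its missing entry is 54 − 45 = 9.
Row 5: 9 + 1 + 15 + 0 + 14 + 18 − 7 = 50, so its missing entry is 54 − 50 = 4.
Row 1: -4 + 9 + 18 + 16 + 5 + 16 − 4 = 56, so its missing entry is 54 − 56 = -2.

m = 8, a = 9, d = 4, c = -2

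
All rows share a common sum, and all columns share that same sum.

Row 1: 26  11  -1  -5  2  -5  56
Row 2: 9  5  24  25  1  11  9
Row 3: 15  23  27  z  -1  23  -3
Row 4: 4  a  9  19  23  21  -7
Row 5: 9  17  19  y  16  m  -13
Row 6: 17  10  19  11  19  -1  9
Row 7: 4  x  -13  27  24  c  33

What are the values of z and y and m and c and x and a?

z = 0, y = 7, m = 29, c = 6, x = 3, a = 15

Rows 1 and 2 both sum to 84, so that's the common total.
Row 4: 4 + 9 + 19 + 23 + 21 − 7 = 69, so its missing entry is 84 − 69 = 15.
Column 2: 11 + 5 + 23 + 15 + 17 + 10 = 81, so its missing entry is 84 − 81 = 3.
Row 7: 4 + 3 − 13 + 27 + 24 + 33 = 78, so its missing entry is 84 − 78 = 6.
Row 3: 15 + 23 + 27 − 1 + 23 − 3 = 84, so its missing entry is 84 − 84 = 0.
Column 4: -5 + 25 + 0 + 19 + 11 + 27 = 77, so its missing entry is 84 − 77 = 7.
Row 5: 9 + 17 + 19 + 7 + 16 − 13 = 55, so its missing entry is 84 − 55 = 29.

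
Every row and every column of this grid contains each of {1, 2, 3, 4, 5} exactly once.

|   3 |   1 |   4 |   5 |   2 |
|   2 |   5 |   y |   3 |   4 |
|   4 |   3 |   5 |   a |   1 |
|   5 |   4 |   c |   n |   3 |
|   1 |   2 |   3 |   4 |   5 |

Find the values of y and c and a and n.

y = 1, c = 2, a = 2, n = 1

At (row 3, col 4): row 3 already has {1, 3, 4, 5}, so the value is 2.
Cell (2,3): row 2 already has {2, 3, 4, 5} → 1.
For row 4, column 3: column 3 already has {1, 3, 4, 5}; that leaves 2.
At (row 4, col 4): row 4 already has {2, 3, 4, 5}, so the value is 1.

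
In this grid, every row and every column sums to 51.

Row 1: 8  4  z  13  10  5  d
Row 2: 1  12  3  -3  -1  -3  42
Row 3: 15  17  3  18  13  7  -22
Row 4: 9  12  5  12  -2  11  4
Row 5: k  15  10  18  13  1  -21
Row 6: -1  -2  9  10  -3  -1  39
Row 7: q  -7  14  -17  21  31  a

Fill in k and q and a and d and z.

k = 15, q = 4, a = 5, d = 4, z = 7

The known cells in row 5 total 36, leaving 51 − 36 = 15 for the blank.
The known cells in column 3 total 44, leaving 51 − 44 = 7 for the blank.
The known cells in row 1 total 47, leaving 51 − 47 = 4 for the blank.
The known cells in column 1 total 47, leaving 51 − 47 = 4 for the blank.
The known cells in row 7 total 46, leaving 51 − 46 = 5 for the blank.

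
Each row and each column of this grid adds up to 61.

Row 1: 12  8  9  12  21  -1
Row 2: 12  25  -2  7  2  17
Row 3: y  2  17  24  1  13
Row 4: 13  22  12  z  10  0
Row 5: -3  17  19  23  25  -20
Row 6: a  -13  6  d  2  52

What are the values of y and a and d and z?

y = 4, a = 23, d = -9, z = 4

The known cells in row 4 total 57, leaving 61 − 57 = 4 for the blank.
The known cells in column 4 total 70, leaving 61 − 70 = -9 for the blank.
The known cells in row 6 total 38, leaving 61 − 38 = 23 for the blank.
The known cells in row 3 total 57, leaving 61 − 57 = 4 for the blank.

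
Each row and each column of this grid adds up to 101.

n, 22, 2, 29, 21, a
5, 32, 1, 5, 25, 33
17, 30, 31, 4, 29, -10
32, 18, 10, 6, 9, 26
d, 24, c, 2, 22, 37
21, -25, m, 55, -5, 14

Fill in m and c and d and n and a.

Column 6 has 33 − 10 + 26 + 37 + 14 = 100; the blank must be 101 − 100 = 1.
Row 1 has 22 + 2 + 29 + 21 + 1 = 75; the blank must be 101 − 75 = 26.
Column 1 has 26 + 5 + 17 + 32 + 21 = 101; the blank must be 101 − 101 = 0.
Row 5 has 0 + 24 + 2 + 22 + 37 = 85; the blank must be 101 − 85 = 16.
Row 6 has 21 − 25 + 55 − 5 + 14 = 60; the blank must be 101 − 60 = 41.

m = 41, c = 16, d = 0, n = 26, a = 1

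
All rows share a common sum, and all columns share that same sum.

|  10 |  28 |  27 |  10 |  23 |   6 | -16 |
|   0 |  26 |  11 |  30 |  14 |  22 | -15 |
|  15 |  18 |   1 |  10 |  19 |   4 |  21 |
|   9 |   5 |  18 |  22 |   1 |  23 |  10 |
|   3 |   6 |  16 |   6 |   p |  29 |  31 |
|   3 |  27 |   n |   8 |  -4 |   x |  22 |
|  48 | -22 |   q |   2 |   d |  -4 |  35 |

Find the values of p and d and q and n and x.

Rows 1 and 2 both sum to 88, so that's the common total.
The known cells in row 5 total 91, leaving 88 − 91 = -3 for the blank.
The known cells in column 6 total 80, leaving 88 − 80 = 8 for the blank.
The known cells in column 5 total 50, leaving 88 − 50 = 38 for the blank.
The known cells in row 7 total 97, leaving 88 − 97 = -9 for the blank.
The known cells in row 6 total 64, leaving 88 − 64 = 24 for the blank.

p = -3, d = 38, q = -9, n = 24, x = 8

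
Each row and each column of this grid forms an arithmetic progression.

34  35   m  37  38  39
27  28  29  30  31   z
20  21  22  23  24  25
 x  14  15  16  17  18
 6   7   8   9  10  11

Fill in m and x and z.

m = 36, x = 13, z = 32

Along each row the entries change by 1 per step; down each column they change by -7.
Row 1: from 34 at column 1, stepping by 1 to column 3 gives 36.
Row 4: from 14 at column 2, stepping by 1 to column 1 gives 13.
Row 2: from 27 at column 1, stepping by 1 to column 6 gives 32.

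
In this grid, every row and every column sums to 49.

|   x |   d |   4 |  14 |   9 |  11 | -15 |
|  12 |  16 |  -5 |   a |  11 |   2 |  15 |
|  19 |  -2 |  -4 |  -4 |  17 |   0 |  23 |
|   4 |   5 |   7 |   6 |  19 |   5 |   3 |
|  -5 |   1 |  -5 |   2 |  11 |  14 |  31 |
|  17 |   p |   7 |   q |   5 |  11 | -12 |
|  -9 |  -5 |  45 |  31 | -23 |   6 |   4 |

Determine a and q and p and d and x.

a = -2, q = 2, p = 19, d = 15, x = 11

Column 1: 12 + 19 + 4 − 5 + 17 − 9 = 38, so its missing entry is 49 − 38 = 11.
Row 1: 11 + 4 + 14 + 9 + 11 − 15 = 34, so its missing entry is 49 − 34 = 15.
Column 2: 15 + 16 − 2 + 5 + 1 − 5 = 30, so its missing entry is 49 − 30 = 19.
Row 6: 17 + 19 + 7 + 5 + 11 − 12 = 47, so its missing entry is 49 − 47 = 2.
Row 2: 12 + 16 − 5 + 11 + 2 + 15 = 51, so its missing entry is 49 − 51 = -2.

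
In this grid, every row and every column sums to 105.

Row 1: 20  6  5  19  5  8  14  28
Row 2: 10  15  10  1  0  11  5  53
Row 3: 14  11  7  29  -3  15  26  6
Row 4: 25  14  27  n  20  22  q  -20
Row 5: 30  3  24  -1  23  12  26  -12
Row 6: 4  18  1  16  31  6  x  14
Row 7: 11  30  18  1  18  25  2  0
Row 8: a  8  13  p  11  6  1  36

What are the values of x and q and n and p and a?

Column 1: 20 + 10 + 14 + 25 + 30 + 4 + 11 = 114, so its missing entry is 105 − 114 = -9.
Row 8: -9 + 8 + 13 + 11 + 6 + 1 + 36 = 66, so its missing entry is 105 − 66 = 39.
Column 4: 19 + 1 + 29 − 1 + 16 + 1 + 39 = 104, so its missing entry is 105 − 104 = 1.
Row 6: 4 + 18 + 1 + 16 + 31 + 6 + 14 = 90, so its missing entry is 105 − 90 = 15.
Row 4: 25 + 14 + 27 + 1 + 20 + 22 − 20 = 89, so its missing entry is 105 − 89 = 16.

x = 15, q = 16, n = 1, p = 39, a = -9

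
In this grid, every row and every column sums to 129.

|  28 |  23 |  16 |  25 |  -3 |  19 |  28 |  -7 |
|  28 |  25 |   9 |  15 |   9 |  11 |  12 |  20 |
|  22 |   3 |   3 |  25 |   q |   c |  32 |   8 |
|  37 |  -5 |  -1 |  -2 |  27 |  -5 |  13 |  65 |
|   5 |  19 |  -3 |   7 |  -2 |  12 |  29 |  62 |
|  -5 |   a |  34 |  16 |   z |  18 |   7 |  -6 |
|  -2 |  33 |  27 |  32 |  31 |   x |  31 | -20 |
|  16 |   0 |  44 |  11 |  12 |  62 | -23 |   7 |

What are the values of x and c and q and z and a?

x = -3, c = 15, q = 21, z = 34, a = 31

Row 7: -2 + 33 + 27 + 32 + 31 + 31 − 20 = 132, so its missing entry is 129 − 132 = -3.
Column 2: 23 + 25 + 3 − 5 + 19 + 33 + 0 = 98, so its missing entry is 129 − 98 = 31.
Row 6: -5 + 31 + 34 + 16 + 18 + 7 − 6 = 95, so its missing entry is 129 − 95 = 34.
Column 5: -3 + 9 + 27 − 2 + 34 + 31 + 12 = 108, so its missing entry is 129 − 108 = 21.
Row 3: 22 + 3 + 3 + 25 + 21 + 32 + 8 = 114, so its missing entry is 129 − 114 = 15.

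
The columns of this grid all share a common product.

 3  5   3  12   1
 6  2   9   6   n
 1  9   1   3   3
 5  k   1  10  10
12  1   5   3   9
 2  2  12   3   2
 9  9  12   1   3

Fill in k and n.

Columns 3 and 4 each multiply to 19440, so every column has product 19440.
Column 2: 5×2×9×1×2×9 = 1620, so the missing entry is 19440 ÷ 1620 = 12.
Column 5: 1×3×10×9×2×3 = 1620, so the missing entry is 19440 ÷ 1620 = 12.

k = 12, n = 12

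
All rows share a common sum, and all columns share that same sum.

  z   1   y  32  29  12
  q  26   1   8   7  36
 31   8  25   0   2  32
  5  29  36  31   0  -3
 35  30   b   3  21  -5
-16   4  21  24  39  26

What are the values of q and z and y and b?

q = 20, z = 23, y = 1, b = 14

Rows 3 and 4 both sum to 98, so that's the common total.
The known cells in row 2 total 78, leaving 98 − 78 = 20 for the blank.
The known cells in row 5 total 84, leaving 98 − 84 = 14 for the blank.
The known cells in column 3 total 97, leaving 98 − 97 = 1 for the blank.
The known cells in row 1 total 75, leaving 98 − 75 = 23 for the blank.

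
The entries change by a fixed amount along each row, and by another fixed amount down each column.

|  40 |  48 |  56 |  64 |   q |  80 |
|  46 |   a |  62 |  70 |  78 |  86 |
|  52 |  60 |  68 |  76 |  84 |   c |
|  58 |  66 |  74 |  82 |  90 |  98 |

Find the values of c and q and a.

Along each row the entries change by 8 per step; down each column they change by 6.
Row 3: from 52 at column 1, stepping by 8 to column 6 gives 92.
Row 1: from 40 at column 1, stepping by 8 to column 5 gives 72.
Row 2: from 46 at column 1, stepping by 8 to column 2 gives 54.

c = 92, q = 72, a = 54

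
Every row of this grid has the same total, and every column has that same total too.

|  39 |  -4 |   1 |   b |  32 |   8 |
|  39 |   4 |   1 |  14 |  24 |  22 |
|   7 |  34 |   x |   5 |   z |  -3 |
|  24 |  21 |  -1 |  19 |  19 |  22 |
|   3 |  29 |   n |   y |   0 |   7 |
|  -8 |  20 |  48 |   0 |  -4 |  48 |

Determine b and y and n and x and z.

b = 28, y = 38, n = 27, x = 28, z = 33

Rows 2 and 4 both sum to 104, so that's the common total.
Column 5: 32 + 24 + 19 + 0 − 4 = 71, so its missing entry is 104 − 71 = 33.
Row 1: 39 − 4 + 1 + 32 + 8 = 76, so its missing entry is 104 − 76 = 28.
Column 4: 28 + 14 + 5 + 19 + 0 = 66, so its missing entry is 104 − 66 = 38.
Row 5: 3 + 29 + 38 + 0 + 7 = 77, so its missing entry is 104 − 77 = 27.
Row 3: 7 + 34 + 5 + 33 − 3 = 76, so its missing entry is 104 − 76 = 28.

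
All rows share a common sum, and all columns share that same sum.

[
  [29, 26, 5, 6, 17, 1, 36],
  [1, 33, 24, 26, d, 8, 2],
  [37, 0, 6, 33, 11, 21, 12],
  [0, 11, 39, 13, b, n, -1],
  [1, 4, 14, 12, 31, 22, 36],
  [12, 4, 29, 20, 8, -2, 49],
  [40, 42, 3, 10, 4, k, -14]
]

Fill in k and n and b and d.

Rows 1 and 3 both sum to 120, so that's the common total.
Row 2 has 1 + 33 + 24 + 26 + 8 + 2 = 94; the blank must be 120 − 94 = 26.
Column 5 has 17 + 26 + 11 + 31 + 8 + 4 = 97; the blank must be 120 − 97 = 23.
Row 4 has 0 + 11 + 39 + 13 + 23 − 1 = 85; the blank must be 120 − 85 = 35.
Row 7 has 40 + 42 + 3 + 10 + 4 − 14 = 85; the blank must be 120 − 85 = 35.

k = 35, n = 35, b = 23, d = 26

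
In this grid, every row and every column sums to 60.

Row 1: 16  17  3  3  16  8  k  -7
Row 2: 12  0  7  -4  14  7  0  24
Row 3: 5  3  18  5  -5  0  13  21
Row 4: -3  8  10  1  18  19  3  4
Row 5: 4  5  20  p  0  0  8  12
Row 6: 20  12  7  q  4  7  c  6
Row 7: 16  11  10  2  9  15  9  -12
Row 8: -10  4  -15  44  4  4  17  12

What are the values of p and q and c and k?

Row 1 has 16 + 17 + 3 + 3 + 16 + 8 − 7 = 56; the blank must be 60 − 56 = 4.
Column 7 has 4 + 0 + 13 + 3 + 8 + 9 + 17 = 54; the blank must be 60 − 54 = 6.
Row 6 has 20 + 12 + 7 + 4 + 7 + 6 + 6 = 62; the blank must be 60 − 62 = -2.
Row 5 has 4 + 5 + 20 + 0 + 0 + 8 + 12 = 49; the blank must be 60 − 49 = 11.

p = 11, q = -2, c = 6, k = 4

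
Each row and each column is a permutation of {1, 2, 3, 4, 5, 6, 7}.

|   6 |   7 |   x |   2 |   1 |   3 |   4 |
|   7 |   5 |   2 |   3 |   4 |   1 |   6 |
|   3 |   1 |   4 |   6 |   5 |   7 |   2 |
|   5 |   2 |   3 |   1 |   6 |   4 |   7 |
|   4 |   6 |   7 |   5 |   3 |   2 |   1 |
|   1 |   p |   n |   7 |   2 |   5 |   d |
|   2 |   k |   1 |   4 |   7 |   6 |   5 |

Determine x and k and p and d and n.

At (row 7, col 2): row 7 already has {1, 2, 4, 5, 6, 7}, so the value is 3.
At (row 6, col 2): column 2 already has {1, 2, 3, 5, 6, 7}, so the value is 4.
For row 1, column 3: row 1 already has {1, 2, 3, 4, 6, 7}; that leaves 5.
For row 6, column 7: column 7 already has {1, 2, 4, 5, 6, 7}; that leaves 3.
Cell (6,3): row 6 already has {1, 2, 3, 4, 5, 7} → 6.

x = 5, k = 3, p = 4, d = 3, n = 6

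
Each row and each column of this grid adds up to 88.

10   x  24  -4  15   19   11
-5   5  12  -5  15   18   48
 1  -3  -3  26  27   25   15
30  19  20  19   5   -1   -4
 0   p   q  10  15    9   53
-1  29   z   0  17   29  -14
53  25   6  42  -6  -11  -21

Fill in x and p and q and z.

Row 1 has 10 + 24 − 4 + 15 + 19 + 11 = 75; the blank must be 88 − 75 = 13.
Column 2 has 13 + 5 − 3 + 19 + 29 + 25 = 88; the blank must be 88 − 88 = 0.
Row 5 has 0 + 0 + 10 + 15 + 9 + 53 = 87; the blank must be 88 − 87 = 1.
Row 6 has -1 + 29 + 0 + 17 + 29 − 14 = 60; the blank must be 88 − 60 = 28.

x = 13, p = 0, q = 1, z = 28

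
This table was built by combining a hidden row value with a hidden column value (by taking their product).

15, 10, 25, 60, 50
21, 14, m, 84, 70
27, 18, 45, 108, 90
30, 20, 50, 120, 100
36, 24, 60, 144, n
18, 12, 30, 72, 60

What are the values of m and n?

Each row is a constant multiple of every other row — this is a multiplication table with the headers hidden.
Row 2 is 21/15 = 7/5 times row 1, so its entry in column 3 is 25 × 7/5 = 35.
Row 5 is 36/15 = 12/5 times row 1, so its entry in column 5 is 50 × 12/5 = 120.

m = 35, n = 120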